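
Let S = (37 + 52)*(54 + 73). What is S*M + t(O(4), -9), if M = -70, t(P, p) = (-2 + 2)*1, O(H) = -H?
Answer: -791210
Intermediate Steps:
t(P, p) = 0 (t(P, p) = 0*1 = 0)
S = 11303 (S = 89*127 = 11303)
S*M + t(O(4), -9) = 11303*(-70) + 0 = -791210 + 0 = -791210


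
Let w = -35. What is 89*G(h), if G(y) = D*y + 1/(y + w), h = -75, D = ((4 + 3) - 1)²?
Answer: -26433089/110 ≈ -2.4030e+5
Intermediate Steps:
D = 36 (D = (7 - 1)² = 6² = 36)
G(y) = 1/(-35 + y) + 36*y (G(y) = 36*y + 1/(y - 35) = 36*y + 1/(-35 + y) = 1/(-35 + y) + 36*y)
89*G(h) = 89*((1 - 1260*(-75) + 36*(-75)²)/(-35 - 75)) = 89*((1 + 94500 + 36*5625)/(-110)) = 89*(-(1 + 94500 + 202500)/110) = 89*(-1/110*297001) = 89*(-297001/110) = -26433089/110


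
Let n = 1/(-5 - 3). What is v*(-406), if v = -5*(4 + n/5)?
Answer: 32277/4 ≈ 8069.3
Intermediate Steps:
n = -⅛ (n = 1/(-8) = -⅛ ≈ -0.12500)
v = -159/8 (v = -5*(4 - ⅛/5) = -5*(4 - ⅛*⅕) = -5*(4 - 1/40) = -5*159/40 = -159/8 ≈ -19.875)
v*(-406) = -159/8*(-406) = 32277/4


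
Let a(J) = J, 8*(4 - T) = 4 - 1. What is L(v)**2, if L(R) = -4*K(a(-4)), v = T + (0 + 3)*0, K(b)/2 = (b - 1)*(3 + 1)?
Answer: 25600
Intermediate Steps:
T = 29/8 (T = 4 - (4 - 1)/8 = 4 - 1/8*3 = 4 - 3/8 = 29/8 ≈ 3.6250)
K(b) = -8 + 8*b (K(b) = 2*((b - 1)*(3 + 1)) = 2*((-1 + b)*4) = 2*(-4 + 4*b) = -8 + 8*b)
v = 29/8 (v = 29/8 + (0 + 3)*0 = 29/8 + 3*0 = 29/8 + 0 = 29/8 ≈ 3.6250)
L(R) = 160 (L(R) = -4*(-8 + 8*(-4)) = -4*(-8 - 32) = -4*(-40) = 160)
L(v)**2 = 160**2 = 25600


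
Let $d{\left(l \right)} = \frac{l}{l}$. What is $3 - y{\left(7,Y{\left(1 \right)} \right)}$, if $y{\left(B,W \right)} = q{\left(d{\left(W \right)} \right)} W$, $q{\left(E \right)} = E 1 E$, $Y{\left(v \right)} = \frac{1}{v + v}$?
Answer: $\frac{5}{2} \approx 2.5$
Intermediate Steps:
$Y{\left(v \right)} = \frac{1}{2 v}$
$d{\left(l \right)} = 1$
$q{\left(E \right)} = E^{2}$ ($q{\left(E \right)} = E E = E^{2}$)
$y{\left(B,W \right)} = W$ ($y{\left(B,W \right)} = 1^{2} W = 1 W = W$)
$3 - y{\left(7,Y{\left(1 \right)} \right)} = 3 - \frac{1}{2 \cdot 1} = 3 - \frac{1}{2} \cdot 1 = 3 - \frac{1}{2} = \frac{5}{2}$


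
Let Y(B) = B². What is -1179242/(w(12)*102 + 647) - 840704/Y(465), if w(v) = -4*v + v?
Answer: 10097538874/26163225 ≈ 385.94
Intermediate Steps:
w(v) = -3*v
-1179242/(w(12)*102 + 647) - 840704/Y(465) = -1179242/(-3*12*102 + 647) - 840704/(465²) = -1179242/(-36*102 + 647) - 840704/216225 = -1179242/(-3672 + 647) - 840704*1/216225 = -1179242/(-3025) - 840704/216225 = -1179242*(-1/3025) - 840704/216225 = 1179242/3025 - 840704/216225 = 10097538874/26163225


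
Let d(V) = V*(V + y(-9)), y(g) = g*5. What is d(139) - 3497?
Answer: 9569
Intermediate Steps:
y(g) = 5*g
d(V) = V*(-45 + V) (d(V) = V*(V + 5*(-9)) = V*(V - 45) = V*(-45 + V))
d(139) - 3497 = 139*(-45 + 139) - 3497 = 139*94 - 3497 = 13066 - 3497 = 9569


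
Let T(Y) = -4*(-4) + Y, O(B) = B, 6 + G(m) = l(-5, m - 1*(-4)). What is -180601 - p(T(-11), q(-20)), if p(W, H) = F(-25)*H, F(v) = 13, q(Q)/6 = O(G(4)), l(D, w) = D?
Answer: -179743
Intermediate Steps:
G(m) = -11 (G(m) = -6 - 5 = -11)
T(Y) = 16 + Y
q(Q) = -66 (q(Q) = 6*(-11) = -66)
p(W, H) = 13*H
-180601 - p(T(-11), q(-20)) = -180601 - 13*(-66) = -180601 - 1*(-858) = -180601 + 858 = -179743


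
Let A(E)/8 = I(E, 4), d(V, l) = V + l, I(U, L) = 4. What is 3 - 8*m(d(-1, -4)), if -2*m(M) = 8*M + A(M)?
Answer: -29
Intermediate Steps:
A(E) = 32 (A(E) = 8*4 = 32)
m(M) = -16 - 4*M (m(M) = -(8*M + 32)/2 = -(32 + 8*M)/2 = -16 - 4*M)
3 - 8*m(d(-1, -4)) = 3 - 8*(-16 - 4*(-1 - 4)) = 3 - 8*(-16 - 4*(-5)) = 3 - 8*(-16 + 20) = 3 - 8*4 = 3 - 32 = -29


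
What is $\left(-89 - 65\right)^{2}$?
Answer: $23716$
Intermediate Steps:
$\left(-89 - 65\right)^{2} = \left(-154\right)^{2} = 23716$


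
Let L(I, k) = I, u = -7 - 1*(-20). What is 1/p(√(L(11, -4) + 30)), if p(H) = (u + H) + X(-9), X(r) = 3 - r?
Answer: 25/584 - √41/584 ≈ 0.031844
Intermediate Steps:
u = 13 (u = -7 + 20 = 13)
p(H) = 25 + H (p(H) = (13 + H) + (3 - 1*(-9)) = (13 + H) + (3 + 9) = (13 + H) + 12 = 25 + H)
1/p(√(L(11, -4) + 30)) = 1/(25 + √(11 + 30)) = 1/(25 + √41)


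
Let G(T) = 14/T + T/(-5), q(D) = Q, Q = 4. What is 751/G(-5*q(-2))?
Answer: 7510/33 ≈ 227.58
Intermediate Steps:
q(D) = 4
G(T) = 14/T - T/5 (G(T) = 14/T + T*(-⅕) = 14/T - T/5)
751/G(-5*q(-2)) = 751/(14/((-5*4)) - (-1)*4) = 751/(14/(-20) - ⅕*(-20)) = 751/(14*(-1/20) + 4) = 751/(-7/10 + 4) = 751/(33/10) = 751*(10/33) = 7510/33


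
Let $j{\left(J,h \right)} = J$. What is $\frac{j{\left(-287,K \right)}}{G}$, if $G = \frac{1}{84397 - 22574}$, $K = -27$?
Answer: $-17743201$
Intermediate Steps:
$G = \frac{1}{61823} \approx 1.6175 \cdot 10^{-5}$
$\frac{j{\left(-287,K \right)}}{G} = - 287 \frac{1}{\frac{1}{61823}} = \left(-287\right) 61823 = -17743201$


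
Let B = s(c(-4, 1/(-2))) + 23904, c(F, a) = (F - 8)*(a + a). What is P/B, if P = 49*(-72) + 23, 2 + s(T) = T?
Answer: -3505/23914 ≈ -0.14657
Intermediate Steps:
c(F, a) = 2*a*(-8 + F) (c(F, a) = (-8 + F)*(2*a) = 2*a*(-8 + F))
s(T) = -2 + T
B = 23914 (B = (-2 + 2*(1/(-2))*(-8 - 4)) + 23904 = (-2 + 2*(1*(-½))*(-12)) + 23904 = (-2 + 2*(-½)*(-12)) + 23904 = (-2 + 12) + 23904 = 10 + 23904 = 23914)
P = -3505 (P = -3528 + 23 = -3505)
P/B = -3505/23914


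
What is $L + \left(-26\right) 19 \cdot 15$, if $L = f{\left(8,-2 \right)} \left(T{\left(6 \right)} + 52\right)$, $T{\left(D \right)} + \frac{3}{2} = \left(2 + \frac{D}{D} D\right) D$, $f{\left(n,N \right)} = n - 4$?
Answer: $-7016$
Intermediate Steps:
$f{\left(n,N \right)} = -4 + n$ ($f{\left(n,N \right)} = n - 4 = -4 + n$)
$T{\left(D \right)} = - \frac{3}{2} + D \left(2 + D\right)$ ($T{\left(D \right)} = - \frac{3}{2} + \left(2 + \frac{D}{D} D\right) D = - \frac{3}{2} + \left(2 + 1 D\right) D = - \frac{3}{2} + \left(2 + D\right) D = - \frac{3}{2} + D \left(2 + D\right)$)
$L = 394$ ($L = \left(-4 + 8\right) \left(\left(- \frac{3}{2} + 6^{2} + 2 \cdot 6\right) + 52\right) = 4 \left(\left(- \frac{3}{2} + 36 + 12\right) + 52\right) = 4 \left(\frac{93}{2} + 52\right) = 4 \cdot \frac{197}{2} = 394$)
$L + \left(-26\right) 19 \cdot 15 = 394 + \left(-26\right) 19 \cdot 15 = 394 - 7410 = -7016$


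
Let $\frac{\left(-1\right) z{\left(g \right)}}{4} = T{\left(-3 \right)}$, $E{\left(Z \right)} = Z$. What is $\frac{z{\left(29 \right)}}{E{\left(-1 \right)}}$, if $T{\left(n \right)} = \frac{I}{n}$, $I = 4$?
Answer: $- \frac{16}{3} \approx -5.3333$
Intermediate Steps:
$T{\left(n \right)} = \frac{4}{n}$
$z{\left(g \right)} = \frac{16}{3}$ ($z{\left(g \right)} = - 4 \frac{4}{-3} = - 4 \cdot 4 \left(- \frac{1}{3}\right) = \left(-4\right) \left(- \frac{4}{3}\right) = \frac{16}{3}$)
$\frac{z{\left(29 \right)}}{E{\left(-1 \right)}} = \frac{16}{3 \left(-1\right)} = \frac{16}{3} \left(-1\right) = - \frac{16}{3}$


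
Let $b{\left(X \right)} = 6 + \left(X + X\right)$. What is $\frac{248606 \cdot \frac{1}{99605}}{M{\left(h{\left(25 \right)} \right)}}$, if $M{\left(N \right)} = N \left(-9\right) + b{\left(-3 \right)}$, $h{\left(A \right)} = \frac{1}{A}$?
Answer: $- \frac{1243030}{179289} \approx -6.9331$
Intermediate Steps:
$b{\left(X \right)} = 6 + 2 X$
$M{\left(N \right)} = - 9 N$ ($M{\left(N \right)} = N \left(-9\right) + \left(6 + 2 \left(-3\right)\right) = - 9 N + \left(6 - 6\right) = - 9 N + 0 = - 9 N$)
$\frac{248606 \cdot \frac{1}{99605}}{M{\left(h{\left(25 \right)} \right)}} = \frac{248606 \cdot \frac{1}{99605}}{\left(-9\right) \frac{1}{25}} = \frac{248606}{99605 \left(- \frac{9}{25}\right)} = \frac{248606}{99605} \left(- \frac{25}{9}\right) = - \frac{1243030}{179289}$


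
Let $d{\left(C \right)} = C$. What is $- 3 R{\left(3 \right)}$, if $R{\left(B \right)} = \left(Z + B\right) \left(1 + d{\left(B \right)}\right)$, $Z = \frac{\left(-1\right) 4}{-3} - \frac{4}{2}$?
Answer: $-28$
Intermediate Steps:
$Z = - \frac{2}{3}$ ($Z = \left(-4\right) \left(- \frac{1}{3}\right) - 2 = \frac{4}{3} - 2 = - \frac{2}{3} \approx -0.66667$)
$R{\left(B \right)} = \left(1 + B\right) \left(- \frac{2}{3} + B\right)$ ($R{\left(B \right)} = \left(- \frac{2}{3} + B\right) \left(1 + B\right) = \left(1 + B\right) \left(- \frac{2}{3} + B\right)$)
$- 3 R{\left(3 \right)} = - 3 \left(- \frac{2}{3} + 3^{2} + \frac{1}{3} \cdot 3\right) = - 3 \left(- \frac{2}{3} + 9 + 1\right) = \left(-3\right) \frac{28}{3} = -28$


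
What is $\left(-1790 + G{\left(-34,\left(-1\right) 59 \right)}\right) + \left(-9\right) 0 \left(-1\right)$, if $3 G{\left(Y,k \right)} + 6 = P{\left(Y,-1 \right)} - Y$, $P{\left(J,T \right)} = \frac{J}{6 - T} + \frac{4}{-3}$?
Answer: $- \frac{112312}{63} \approx -1782.7$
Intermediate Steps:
$P{\left(J,T \right)} = - \frac{4}{3} + \frac{J}{6 - T}$ ($P{\left(J,T \right)} = \frac{J}{6 - T} + 4 \left(- \frac{1}{3}\right) = \frac{J}{6 - T} - \frac{4}{3} = - \frac{4}{3} + \frac{J}{6 - T}$)
$G{\left(Y,k \right)} = - \frac{22}{9} - \frac{2 Y}{7}$ ($G{\left(Y,k \right)} = -2 + \frac{\frac{8 - Y - - \frac{4}{3}}{-6 - 1} - Y}{3} = -2 + \frac{\frac{8 - Y + \frac{4}{3}}{-7} - Y}{3} = -2 + \frac{- \frac{\frac{28}{3} - Y}{7} - Y}{3} = -2 + \frac{\left(- \frac{4}{3} + \frac{Y}{7}\right) - Y}{3} = -2 + \frac{- \frac{4}{3} - \frac{6 Y}{7}}{3} = -2 - \left(\frac{4}{9} + \frac{2 Y}{7}\right) = - \frac{22}{9} - \frac{2 Y}{7}$)
$\left(-1790 + G{\left(-34,\left(-1\right) 59 \right)}\right) + \left(-9\right) 0 \left(-1\right) = \left(-1790 - - \frac{458}{63}\right) + \left(-9\right) 0 \left(-1\right) = \left(-1790 + \left(- \frac{22}{9} + \frac{68}{7}\right)\right) + 0 \left(-1\right) = \left(-1790 + \frac{458}{63}\right) + 0 = - \frac{112312}{63} + 0 = - \frac{112312}{63}$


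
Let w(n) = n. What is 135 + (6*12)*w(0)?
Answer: 135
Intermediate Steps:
135 + (6*12)*w(0) = 135 + (6*12)*0 = 135 + 72*0 = 135 + 0 = 135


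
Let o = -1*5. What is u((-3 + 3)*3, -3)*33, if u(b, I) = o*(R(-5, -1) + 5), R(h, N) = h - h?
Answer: -825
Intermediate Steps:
R(h, N) = 0
o = -5
u(b, I) = -25 (u(b, I) = -5*(0 + 5) = -5*5 = -25)
u((-3 + 3)*3, -3)*33 = -25*33 = -825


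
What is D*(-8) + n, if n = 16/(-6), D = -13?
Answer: 304/3 ≈ 101.33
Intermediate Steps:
n = -8/3 (n = 16*(-⅙) = -8/3 ≈ -2.6667)
D*(-8) + n = -13*(-8) - 8/3 = 104 - 8/3 = 304/3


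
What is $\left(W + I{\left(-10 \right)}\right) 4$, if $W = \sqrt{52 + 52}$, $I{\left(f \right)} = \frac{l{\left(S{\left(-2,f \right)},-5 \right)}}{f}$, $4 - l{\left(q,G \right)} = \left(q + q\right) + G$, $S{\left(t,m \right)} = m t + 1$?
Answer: $\frac{66}{5} + 8 \sqrt{26} \approx 53.992$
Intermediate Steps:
$S{\left(t,m \right)} = 1 + m t$
$l{\left(q,G \right)} = 4 - G - 2 q$ ($l{\left(q,G \right)} = 4 - \left(\left(q + q\right) + G\right) = 4 - \left(2 q + G\right) = 4 - \left(G + 2 q\right) = 4 - G - 2 q$)
$I{\left(f \right)} = \frac{7 + 4 f}{f}$ ($I{\left(f \right)} = \frac{4 - -5 - 2 \left(1 + f \left(-2\right)\right)}{f} = \frac{4 + 5 - 2 \left(1 - 2 f\right)}{f} = \frac{4 + 5 + \left(-2 + 4 f\right)}{f} = \frac{7 + 4 f}{f}$)
$W = 2 \sqrt{26}$ ($W = \sqrt{104} = 2 \sqrt{26} \approx 10.198$)
$\left(W + I{\left(-10 \right)}\right) 4 = \left(2 \sqrt{26} + \left(4 + \frac{7}{-10}\right)\right) 4 = \left(2 \sqrt{26} + \left(4 + 7 \left(- \frac{1}{10}\right)\right)\right) 4 = \left(2 \sqrt{26} + \left(4 - \frac{7}{10}\right)\right) 4 = \left(2 \sqrt{26} + \frac{33}{10}\right) 4 = \left(\frac{33}{10} + 2 \sqrt{26}\right) 4 = \frac{66}{5} + 8 \sqrt{26}$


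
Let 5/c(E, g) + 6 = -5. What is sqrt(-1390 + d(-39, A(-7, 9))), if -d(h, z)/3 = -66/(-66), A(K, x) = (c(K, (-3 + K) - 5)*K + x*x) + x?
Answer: I*sqrt(1393) ≈ 37.323*I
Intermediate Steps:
c(E, g) = -5/11 (c(E, g) = 5/(-6 - 5) = 5/(-11) = 5*(-1/11) = -5/11)
A(K, x) = x + x**2 - 5*K/11 (A(K, x) = (-5*K/11 + x*x) + x = (-5*K/11 + x**2) + x = (x**2 - 5*K/11) + x = x + x**2 - 5*K/11)
d(h, z) = -3 (d(h, z) = -(-198)/(-66) = -(-198)*(-1)/66 = -3*1 = -3)
sqrt(-1390 + d(-39, A(-7, 9))) = sqrt(-1390 - 3) = sqrt(-1393) = I*sqrt(1393)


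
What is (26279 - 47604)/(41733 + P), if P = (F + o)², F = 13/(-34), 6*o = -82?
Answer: -221865300/436243621 ≈ -0.50858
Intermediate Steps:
o = -41/3 (o = (⅙)*(-82) = -41/3 ≈ -13.667)
F = -13/34 (F = 13*(-1/34) = -13/34 ≈ -0.38235)
P = 2053489/10404 (P = (-13/34 - 41/3)² = (-1433/102)² = 2053489/10404 ≈ 197.38)
(26279 - 47604)/(41733 + P) = (26279 - 47604)/(41733 + 2053489/10404) = -21325/436243621/10404 = -21325*10404/436243621 = -221865300/436243621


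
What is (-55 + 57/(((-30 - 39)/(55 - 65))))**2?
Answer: 1155625/529 ≈ 2184.5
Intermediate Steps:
(-55 + 57/(((-30 - 39)/(55 - 65))))**2 = (-55 + 57/((-69/(-10))))**2 = (-55 + 57/((-69*(-1/10))))**2 = (-55 + 57/(69/10))**2 = (-55 + 57*(10/69))**2 = (-55 + 190/23)**2 = (-1075/23)**2 = 1155625/529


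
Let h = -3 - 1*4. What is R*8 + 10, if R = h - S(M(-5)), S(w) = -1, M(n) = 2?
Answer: -38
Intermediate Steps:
h = -7 (h = -3 - 4 = -7)
R = -6 (R = -7 - 1*(-1) = -7 + 1 = -6)
R*8 + 10 = -6*8 + 10 = -48 + 10 = -38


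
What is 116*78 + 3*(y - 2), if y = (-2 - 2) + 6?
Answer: 9048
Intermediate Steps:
y = 2 (y = -4 + 6 = 2)
116*78 + 3*(y - 2) = 116*78 + 3*(2 - 2) = 9048 + 3*0 = 9048 + 0 = 9048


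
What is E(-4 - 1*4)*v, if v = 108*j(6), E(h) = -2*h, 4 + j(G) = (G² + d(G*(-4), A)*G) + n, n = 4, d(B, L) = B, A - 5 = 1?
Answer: -186624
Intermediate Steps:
A = 6 (A = 5 + 1 = 6)
j(G) = -3*G² (j(G) = -4 + ((G² + (G*(-4))*G) + 4) = -4 + ((G² + (-4*G)*G) + 4) = -4 + ((G² - 4*G²) + 4) = -4 + (-3*G² + 4) = -4 + (4 - 3*G²) = -3*G²)
v = -11664 (v = 108*(-3*6²) = 108*(-3*36) = 108*(-108) = -11664)
E(-4 - 1*4)*v = -2*(-4 - 1*4)*(-11664) = -2*(-4 - 4)*(-11664) = -2*(-8)*(-11664) = 16*(-11664) = -186624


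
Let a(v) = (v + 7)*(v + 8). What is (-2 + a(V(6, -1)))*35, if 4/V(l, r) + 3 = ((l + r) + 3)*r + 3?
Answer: 6545/4 ≈ 1636.3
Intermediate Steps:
V(l, r) = 4/(r*(3 + l + r)) (V(l, r) = 4/(-3 + (((l + r) + 3)*r + 3)) = 4/(-3 + ((3 + l + r)*r + 3)) = 4/(-3 + (r*(3 + l + r) + 3)) = 4/(-3 + (3 + r*(3 + l + r))) = 4/((r*(3 + l + r))) = 4*(1/(r*(3 + l + r))) = 4/(r*(3 + l + r)))
a(v) = (7 + v)*(8 + v)
(-2 + a(V(6, -1)))*35 = (-2 + (56 + (4/(-1*(3 + 6 - 1)))**2 + 15*(4/(-1*(3 + 6 - 1)))))*35 = (-2 + (56 + (4*(-1)/8)**2 + 15*(4*(-1)/8)))*35 = (-2 + (56 + (4*(-1)*(1/8))**2 + 15*(4*(-1)*(1/8))))*35 = (-2 + (56 + (-1/2)**2 + 15*(-1/2)))*35 = (-2 + (56 + 1/4 - 15/2))*35 = (-2 + 195/4)*35 = (187/4)*35 = 6545/4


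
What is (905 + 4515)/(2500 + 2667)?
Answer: 5420/5167 ≈ 1.0490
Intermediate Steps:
(905 + 4515)/(2500 + 2667) = 5420/5167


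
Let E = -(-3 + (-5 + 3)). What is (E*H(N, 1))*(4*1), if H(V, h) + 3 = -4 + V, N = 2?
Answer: -100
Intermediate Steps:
H(V, h) = -7 + V (H(V, h) = -3 + (-4 + V) = -7 + V)
E = 5 (E = -(-3 - 2) = -1*(-5) = 5)
(E*H(N, 1))*(4*1) = (5*(-7 + 2))*(4*1) = (5*(-5))*4 = -25*4 = -100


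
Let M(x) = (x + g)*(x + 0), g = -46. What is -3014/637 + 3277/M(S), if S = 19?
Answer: -3633631/326781 ≈ -11.119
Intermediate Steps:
M(x) = x*(-46 + x) (M(x) = (x - 46)*(x + 0) = (-46 + x)*x = x*(-46 + x))
-3014/637 + 3277/M(S) = -3014/637 + 3277/((19*(-46 + 19))) = -3014*1/637 + 3277/((19*(-27))) = -3014/637 + 3277/(-513) = -3014/637 + 3277*(-1/513) = -3014/637 - 3277/513 = -3633631/326781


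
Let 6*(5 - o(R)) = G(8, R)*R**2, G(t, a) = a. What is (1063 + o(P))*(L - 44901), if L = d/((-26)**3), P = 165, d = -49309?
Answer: 90764534568801/2704 ≈ 3.3567e+10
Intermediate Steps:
o(R) = 5 - R**3/6 (o(R) = 5 - R*R**2/6 = 5 - R**3/6)
L = 3793/1352 (L = -49309/((-26)**3) = -49309/(-17576) = -49309*(-1/17576) = 3793/1352 ≈ 2.8055)
(1063 + o(P))*(L - 44901) = (1063 + (5 - 1/6*165**3))*(3793/1352 - 44901) = (1063 + (5 - 1/6*4492125))*(-60702359/1352) = (1063 + (5 - 1497375/2))*(-60702359/1352) = (1063 - 1497365/2)*(-60702359/1352) = -1495239/2*(-60702359/1352) = 90764534568801/2704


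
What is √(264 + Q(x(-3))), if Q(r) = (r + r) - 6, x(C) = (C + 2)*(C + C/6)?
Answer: √265 ≈ 16.279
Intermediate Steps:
x(C) = 7*C*(2 + C)/6 (x(C) = (2 + C)*(C + C*(⅙)) = (2 + C)*(C + C/6) = (2 + C)*(7*C/6) = 7*C*(2 + C)/6)
Q(r) = -6 + 2*r (Q(r) = 2*r - 6 = -6 + 2*r)
√(264 + Q(x(-3))) = √(264 + (-6 + 2*((7/6)*(-3)*(2 - 3)))) = √(264 + (-6 + 2*((7/6)*(-3)*(-1)))) = √(264 + (-6 + 2*(7/2))) = √(264 + (-6 + 7)) = √(264 + 1) = √265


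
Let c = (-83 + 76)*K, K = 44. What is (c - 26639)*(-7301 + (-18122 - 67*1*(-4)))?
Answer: 677851785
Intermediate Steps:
c = -308 (c = (-83 + 76)*44 = -7*44 = -308)
(c - 26639)*(-7301 + (-18122 - 67*1*(-4))) = (-308 - 26639)*(-7301 + (-18122 - 67*1*(-4))) = -26947*(-7301 + (-18122 - 67*(-4))) = -26947*(-7301 + (-18122 - 1*(-268))) = -26947*(-7301 + (-18122 + 268)) = -26947*(-7301 - 17854) = -26947*(-25155) = 677851785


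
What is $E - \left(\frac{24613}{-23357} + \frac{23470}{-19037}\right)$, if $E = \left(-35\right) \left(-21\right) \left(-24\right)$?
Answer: $- \frac{7842560020289}{444647209} \approx -17638.0$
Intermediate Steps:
$E = -17640$ ($E = 735 \left(-24\right) = -17640$)
$E - \left(\frac{24613}{-23357} + \frac{23470}{-19037}\right) = -17640 - \left(\frac{24613}{-23357} + \frac{23470}{-19037}\right) = -17640 - \left(24613 \left(- \frac{1}{23357}\right) + 23470 \left(- \frac{1}{19037}\right)\right) = -17640 - \left(- \frac{24613}{23357} - \frac{23470}{19037}\right) = -17640 - - \frac{1016746471}{444647209} = -17640 + \frac{1016746471}{444647209} = - \frac{7842560020289}{444647209}$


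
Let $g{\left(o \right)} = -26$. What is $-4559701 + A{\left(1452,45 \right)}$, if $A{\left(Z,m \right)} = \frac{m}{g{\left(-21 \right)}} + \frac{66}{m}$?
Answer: $- \frac{1778283493}{390} \approx -4.5597 \cdot 10^{6}$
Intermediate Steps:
$A{\left(Z,m \right)} = \frac{66}{m} - \frac{m}{26}$ ($A{\left(Z,m \right)} = \frac{m}{-26} + \frac{66}{m} = m \left(- \frac{1}{26}\right) + \frac{66}{m} = - \frac{m}{26} + \frac{66}{m} = \frac{66}{m} - \frac{m}{26}$)
$-4559701 + A{\left(1452,45 \right)} = -4559701 + \left(\frac{66}{45} - \frac{45}{26}\right) = -4559701 + \left(66 \cdot \frac{1}{45} - \frac{45}{26}\right) = -4559701 + \left(\frac{22}{15} - \frac{45}{26}\right) = -4559701 - \frac{103}{390} = - \frac{1778283493}{390}$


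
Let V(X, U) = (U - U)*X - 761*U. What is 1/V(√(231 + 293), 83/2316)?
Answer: -2316/63163 ≈ -0.036667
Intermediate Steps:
V(X, U) = -761*U (V(X, U) = 0*X - 761*U = 0 - 761*U = -761*U)
1/V(√(231 + 293), 83/2316) = 1/(-63163/2316) = -2316/63163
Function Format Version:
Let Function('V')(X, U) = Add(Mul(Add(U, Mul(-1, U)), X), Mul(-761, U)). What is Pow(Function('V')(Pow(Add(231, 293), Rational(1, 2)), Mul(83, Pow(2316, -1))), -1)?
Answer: Rational(-2316, 63163) ≈ -0.036667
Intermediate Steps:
Function('V')(X, U) = Mul(-761, U) (Function('V')(X, U) = Add(Mul(0, X), Mul(-761, U)) = Add(0, Mul(-761, U)) = Mul(-761, U))
Pow(Function('V')(Pow(Add(231, 293), Rational(1, 2)), Mul(83, Pow(2316, -1))), -1) = Pow(Mul(-761, Mul(83, Pow(2316, -1))), -1) = Pow(Mul(-761, Mul(83, Rational(1, 2316))), -1) = Pow(Mul(-761, Rational(83, 2316)), -1) = Pow(Rational(-63163, 2316), -1) = Rational(-2316, 63163)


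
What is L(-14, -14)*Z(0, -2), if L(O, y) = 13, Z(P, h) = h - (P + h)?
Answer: 0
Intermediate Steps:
Z(P, h) = -P (Z(P, h) = h + (-P - h) = -P)
L(-14, -14)*Z(0, -2) = 13*(-1*0) = 13*0 = 0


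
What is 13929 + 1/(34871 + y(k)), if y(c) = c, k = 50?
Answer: 486414610/34921 ≈ 13929.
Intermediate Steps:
13929 + 1/(34871 + y(k)) = 13929 + 1/(34871 + 50) = 13929 + 1/34921 = 486414610/34921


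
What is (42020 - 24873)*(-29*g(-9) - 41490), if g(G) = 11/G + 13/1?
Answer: -6455571148/9 ≈ -7.1729e+8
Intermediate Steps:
g(G) = 13 + 11/G (g(G) = 11/G + 13*1 = 11/G + 13 = 13 + 11/G)
(42020 - 24873)*(-29*g(-9) - 41490) = (42020 - 24873)*(-29*(13 + 11/(-9)) - 41490) = 17147*(-29*(13 + 11*(-⅑)) - 41490) = 17147*(-29*(13 - 11/9) - 41490) = 17147*(-29*106/9 - 41490) = 17147*(-3074/9 - 41490) = 17147*(-376484/9) = -6455571148/9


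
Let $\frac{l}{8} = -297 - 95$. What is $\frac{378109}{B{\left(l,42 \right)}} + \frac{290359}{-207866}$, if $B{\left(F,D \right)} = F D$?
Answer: $- \frac{58419885001}{13689223296} \approx -4.2676$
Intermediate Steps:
$l = -3136$ ($l = 8 \left(-297 - 95\right) = 8 \left(-392\right) = -3136$)
$B{\left(F,D \right)} = D F$
$\frac{378109}{B{\left(l,42 \right)}} + \frac{290359}{-207866} = \frac{378109}{42 \left(-3136\right)} + \frac{290359}{-207866} = \frac{378109}{-131712} + 290359 \left(- \frac{1}{207866}\right) = 378109 \left(- \frac{1}{131712}\right) - \frac{290359}{207866} = - \frac{378109}{131712} - \frac{290359}{207866} = - \frac{58419885001}{13689223296}$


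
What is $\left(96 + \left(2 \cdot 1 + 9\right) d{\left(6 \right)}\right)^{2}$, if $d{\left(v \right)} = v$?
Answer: $26244$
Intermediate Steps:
$\left(96 + \left(2 \cdot 1 + 9\right) d{\left(6 \right)}\right)^{2} = \left(96 + \left(2 \cdot 1 + 9\right) 6\right)^{2} = \left(96 + \left(2 + 9\right) 6\right)^{2} = \left(96 + 11 \cdot 6\right)^{2} = \left(96 + 66\right)^{2} = 162^{2} = 26244$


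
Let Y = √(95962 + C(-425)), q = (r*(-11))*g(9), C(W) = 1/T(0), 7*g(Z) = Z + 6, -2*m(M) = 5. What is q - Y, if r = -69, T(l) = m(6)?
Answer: 11385/7 - 168*√85/5 ≈ 1316.7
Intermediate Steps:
m(M) = -5/2 (m(M) = -½*5 = -5/2)
T(l) = -5/2
g(Z) = 6/7 + Z/7 (g(Z) = (Z + 6)/7 = (6 + Z)/7 = 6/7 + Z/7)
C(W) = -⅖ (C(W) = 1/(-5/2) = -⅖)
q = 11385/7 (q = (-69*(-11))*(6/7 + (⅐)*9) = 759*(6/7 + 9/7) = 759*(15/7) = 11385/7 ≈ 1626.4)
Y = 168*√85/5 (Y = √(95962 - ⅖) = √(479808/5) = 168*√85/5 ≈ 309.78)
q - Y = 11385/7 - 168*√85/5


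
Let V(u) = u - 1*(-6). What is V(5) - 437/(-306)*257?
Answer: 115675/306 ≈ 378.02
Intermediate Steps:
V(u) = 6 + u (V(u) = u + 6 = 6 + u)
V(5) - 437/(-306)*257 = (6 + 5) - 437/(-306)*257 = 11 - 437*(-1/306)*257 = 11 + (437/306)*257 = 11 + 112309/306 = 115675/306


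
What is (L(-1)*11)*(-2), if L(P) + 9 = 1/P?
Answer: 220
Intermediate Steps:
L(P) = -9 + 1/P
(L(-1)*11)*(-2) = ((-9 + 1/(-1))*11)*(-2) = ((-9 - 1)*11)*(-2) = -10*11*(-2) = -110*(-2) = 220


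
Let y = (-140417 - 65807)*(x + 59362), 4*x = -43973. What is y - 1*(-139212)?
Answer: -9974657888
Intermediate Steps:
x = -43973/4 (x = (¼)*(-43973) = -43973/4 ≈ -10993.)
y = -9974797100 (y = (-140417 - 65807)*(-43973/4 + 59362) = -206224*193475/4 = -9974797100)
y - 1*(-139212) = -9974797100 - 1*(-139212) = -9974797100 + 139212 = -9974657888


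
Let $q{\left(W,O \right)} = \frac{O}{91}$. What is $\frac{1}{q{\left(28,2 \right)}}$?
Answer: $\frac{91}{2} \approx 45.5$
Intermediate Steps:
$q{\left(W,O \right)} = \frac{O}{91}$ ($q{\left(W,O \right)} = O \frac{1}{91} = \frac{O}{91}$)
$\frac{1}{q{\left(28,2 \right)}} = \frac{1}{\frac{1}{91} \cdot 2} = \frac{1}{\frac{2}{91}} = \frac{91}{2}$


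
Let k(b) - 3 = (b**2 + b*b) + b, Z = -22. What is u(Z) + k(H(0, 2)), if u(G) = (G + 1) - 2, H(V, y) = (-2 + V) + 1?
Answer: -19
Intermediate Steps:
H(V, y) = -1 + V
k(b) = 3 + b + 2*b**2 (k(b) = 3 + ((b**2 + b*b) + b) = 3 + ((b**2 + b**2) + b) = 3 + (2*b**2 + b) = 3 + (b + 2*b**2) = 3 + b + 2*b**2)
u(G) = -1 + G (u(G) = (1 + G) - 2 = -1 + G)
u(Z) + k(H(0, 2)) = (-1 - 22) + (3 + (-1 + 0) + 2*(-1 + 0)**2) = -23 + (3 - 1 + 2*(-1)**2) = -23 + (3 - 1 + 2*1) = -23 + (3 - 1 + 2) = -23 + 4 = -19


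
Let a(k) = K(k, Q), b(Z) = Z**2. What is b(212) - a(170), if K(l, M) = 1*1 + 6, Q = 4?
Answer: 44937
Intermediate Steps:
K(l, M) = 7 (K(l, M) = 1 + 6 = 7)
a(k) = 7
b(212) - a(170) = 212**2 - 1*7 = 44944 - 7 = 44937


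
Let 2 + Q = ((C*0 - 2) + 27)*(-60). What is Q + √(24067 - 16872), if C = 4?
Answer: -1502 + √7195 ≈ -1417.2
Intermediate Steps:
Q = -1502 (Q = -2 + ((4*0 - 2) + 27)*(-60) = -2 + ((0 - 2) + 27)*(-60) = -2 + (-2 + 27)*(-60) = -2 + 25*(-60) = -2 - 1500 = -1502)
Q + √(24067 - 16872) = -1502 + √(24067 - 16872) = -1502 + √7195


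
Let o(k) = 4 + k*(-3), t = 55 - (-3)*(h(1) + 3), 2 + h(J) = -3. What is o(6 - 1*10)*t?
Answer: 784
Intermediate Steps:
h(J) = -5 (h(J) = -2 - 3 = -5)
t = 49 (t = 55 - (-3)*(-5 + 3) = 55 - (-3)*(-2) = 55 - 1*6 = 55 - 6 = 49)
o(k) = 4 - 3*k
o(6 - 1*10)*t = (4 - 3*(6 - 1*10))*49 = (4 - 3*(6 - 10))*49 = (4 - 3*(-4))*49 = (4 + 12)*49 = 16*49 = 784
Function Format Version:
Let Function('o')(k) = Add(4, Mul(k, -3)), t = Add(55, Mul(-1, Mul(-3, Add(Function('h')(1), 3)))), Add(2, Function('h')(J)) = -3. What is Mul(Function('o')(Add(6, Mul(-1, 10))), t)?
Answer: 784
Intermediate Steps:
Function('h')(J) = -5 (Function('h')(J) = Add(-2, -3) = -5)
t = 49 (t = Add(55, Mul(-1, Mul(-3, Add(-5, 3)))) = Add(55, Mul(-1, Mul(-3, -2))) = Add(55, Mul(-1, 6)) = Add(55, -6) = 49)
Function('o')(k) = Add(4, Mul(-3, k))
Mul(Function('o')(Add(6, Mul(-1, 10))), t) = Mul(Add(4, Mul(-3, Add(6, Mul(-1, 10)))), 49) = Mul(Add(4, Mul(-3, Add(6, -10))), 49) = Mul(Add(4, Mul(-3, -4)), 49) = Mul(Add(4, 12), 49) = Mul(16, 49) = 784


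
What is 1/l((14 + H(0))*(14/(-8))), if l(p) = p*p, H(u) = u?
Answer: 4/2401 ≈ 0.0016660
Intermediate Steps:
l(p) = p**2
1/l((14 + H(0))*(14/(-8))) = 1/(((14 + 0)*(14/(-8)))**2) = 1/((14*(14*(-1/8)))**2) = 1/((14*(-7/4))**2) = 1/((-49/2)**2) = 1/(2401/4) = 4/2401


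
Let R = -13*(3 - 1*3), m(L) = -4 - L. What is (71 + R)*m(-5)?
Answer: 71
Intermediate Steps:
R = 0 (R = -13*(3 - 3) = -13*0 = 0)
(71 + R)*m(-5) = (71 + 0)*(-4 - 1*(-5)) = 71*(-4 + 5) = 71*1 = 71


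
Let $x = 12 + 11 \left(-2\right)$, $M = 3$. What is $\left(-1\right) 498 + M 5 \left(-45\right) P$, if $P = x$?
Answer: $6252$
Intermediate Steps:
$x = -10$ ($x = 12 - 22 = -10$)
$P = -10$
$\left(-1\right) 498 + M 5 \left(-45\right) P = \left(-1\right) 498 + 3 \cdot 5 \left(-45\right) \left(-10\right) = -498 + 15 \left(-45\right) \left(-10\right) = -498 - -6750 = -498 + 6750 = 6252$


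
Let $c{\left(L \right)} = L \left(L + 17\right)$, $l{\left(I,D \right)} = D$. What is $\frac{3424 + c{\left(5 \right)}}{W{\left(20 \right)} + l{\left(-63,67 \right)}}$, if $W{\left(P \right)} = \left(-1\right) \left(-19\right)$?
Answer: $\frac{1767}{43} \approx 41.093$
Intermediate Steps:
$W{\left(P \right)} = 19$
$c{\left(L \right)} = L \left(17 + L\right)$
$\frac{3424 + c{\left(5 \right)}}{W{\left(20 \right)} + l{\left(-63,67 \right)}} = \frac{3424 + 5 \left(17 + 5\right)}{19 + 67} = \frac{3424 + 5 \cdot 22}{86} = \left(3424 + 110\right) \frac{1}{86} = 3534 \cdot \frac{1}{86} = \frac{1767}{43}$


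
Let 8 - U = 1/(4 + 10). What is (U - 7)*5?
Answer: 65/14 ≈ 4.6429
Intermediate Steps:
U = 111/14 (U = 8 - 1/(4 + 10) = 8 - 1/14 = 111/14 ≈ 7.9286)
(U - 7)*5 = (111/14 - 7)*5 = (13/14)*5 = 65/14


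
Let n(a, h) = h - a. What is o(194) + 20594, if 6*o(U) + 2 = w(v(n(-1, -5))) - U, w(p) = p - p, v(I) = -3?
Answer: 61684/3 ≈ 20561.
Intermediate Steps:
w(p) = 0
o(U) = -⅓ - U/6 (o(U) = -⅓ + (0 - U)/6 = -⅓ + (-U)/6 = -⅓ - U/6)
o(194) + 20594 = (-⅓ - ⅙*194) + 20594 = (-⅓ - 97/3) + 20594 = -98/3 + 20594 = 61684/3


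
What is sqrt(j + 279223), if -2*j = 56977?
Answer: sqrt(1002938)/2 ≈ 500.73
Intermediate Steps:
j = -56977/2 (j = -1/2*56977 = -56977/2 ≈ -28489.)
sqrt(j + 279223) = sqrt(-56977/2 + 279223) = sqrt(501469/2) = sqrt(1002938)/2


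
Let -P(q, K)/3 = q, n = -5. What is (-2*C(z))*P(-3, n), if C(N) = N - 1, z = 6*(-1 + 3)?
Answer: -198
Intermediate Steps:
P(q, K) = -3*q
z = 12 (z = 6*2 = 12)
C(N) = -1 + N
(-2*C(z))*P(-3, n) = (-2*(-1 + 12))*(-3*(-3)) = -2*11*9 = -22*9 = -198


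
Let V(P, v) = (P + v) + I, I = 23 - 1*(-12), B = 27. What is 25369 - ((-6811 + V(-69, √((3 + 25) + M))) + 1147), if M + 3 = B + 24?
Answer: 31067 - 2*√19 ≈ 31058.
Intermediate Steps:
M = 48 (M = -3 + (27 + 24) = -3 + 51 = 48)
I = 35 (I = 23 + 12 = 35)
V(P, v) = 35 + P + v (V(P, v) = (P + v) + 35 = 35 + P + v)
25369 - ((-6811 + V(-69, √((3 + 25) + M))) + 1147) = 25369 - ((-6811 + (35 - 69 + √((3 + 25) + 48))) + 1147) = 25369 - ((-6811 + (35 - 69 + √(28 + 48))) + 1147) = 25369 - ((-6811 + (35 - 69 + √76)) + 1147) = 25369 - ((-6811 + (35 - 69 + 2*√19)) + 1147) = 25369 - ((-6811 + (-34 + 2*√19)) + 1147) = 25369 - ((-6845 + 2*√19) + 1147) = 25369 - (-5698 + 2*√19) = 25369 + (5698 - 2*√19) = 31067 - 2*√19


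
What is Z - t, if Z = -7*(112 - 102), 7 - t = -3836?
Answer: -3913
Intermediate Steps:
t = 3843 (t = 7 - 1*(-3836) = 7 + 3836 = 3843)
Z = -70 (Z = -7*10 = -70)
Z - t = -70 - 1*3843 = -70 - 3843 = -3913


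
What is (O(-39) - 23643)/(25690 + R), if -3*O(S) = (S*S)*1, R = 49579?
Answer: -24150/75269 ≈ -0.32085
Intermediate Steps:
O(S) = -S²/3 (O(S) = -S*S/3 = -S²/3)
(O(-39) - 23643)/(25690 + R) = (-⅓*(-39)² - 23643)/(25690 + 49579) = (-⅓*1521 - 23643)/75269 = (-507 - 23643)*(1/75269) = -24150*1/75269 = -24150/75269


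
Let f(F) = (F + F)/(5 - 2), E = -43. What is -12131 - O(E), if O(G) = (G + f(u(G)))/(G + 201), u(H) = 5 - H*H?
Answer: -5746277/474 ≈ -12123.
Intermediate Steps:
u(H) = 5 - H²
f(F) = 2*F/3 (f(F) = (2*F)/3 = (2*F)*(⅓) = 2*F/3)
O(G) = (10/3 + G - 2*G²/3)/(201 + G) (O(G) = (G + 2*(5 - G²)/3)/(G + 201) = (G + (10/3 - 2*G²/3))/(201 + G) = (10/3 + G - 2*G²/3)/(201 + G))
-12131 - O(E) = -12131 - (10 - 2*(-43)² + 3*(-43))/(3*(201 - 43)) = -12131 - (10 - 2*1849 - 129)/(3*158) = -12131 - (10 - 3698 - 129)/(3*158) = -12131 - (-3817)/(3*158) = -12131 - 1*(-3817/474) = -12131 + 3817/474 = -5746277/474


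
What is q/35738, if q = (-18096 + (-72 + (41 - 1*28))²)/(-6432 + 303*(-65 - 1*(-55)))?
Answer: 14615/338152956 ≈ 4.3220e-5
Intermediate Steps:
q = 14615/9462 (q = (-18096 + (-72 + (41 - 28))²)/(-6432 + 303*(-65 + 55)) = (-18096 + (-72 + 13)²)/(-6432 + 303*(-10)) = (-18096 + (-59)²)/(-6432 - 3030) = (-18096 + 3481)/(-9462) = -14615*(-1/9462) = 14615/9462 ≈ 1.5446)
q/35738 = (14615/9462)/35738 = (14615/9462)*(1/35738) = 14615/338152956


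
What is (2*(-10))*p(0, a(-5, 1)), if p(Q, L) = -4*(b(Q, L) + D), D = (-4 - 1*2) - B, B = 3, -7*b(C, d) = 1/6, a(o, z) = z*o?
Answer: -15160/21 ≈ -721.90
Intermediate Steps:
a(o, z) = o*z
b(C, d) = -1/42 (b(C, d) = -⅐/6 = -⅐*⅙ = -1/42)
D = -9 (D = (-4 - 1*2) - 1*3 = (-4 - 2) - 3 = -6 - 3 = -9)
p(Q, L) = 758/21 (p(Q, L) = -4*(-1/42 - 9) = -4*(-379/42) = 758/21)
(2*(-10))*p(0, a(-5, 1)) = (2*(-10))*(758/21) = -20*758/21 = -15160/21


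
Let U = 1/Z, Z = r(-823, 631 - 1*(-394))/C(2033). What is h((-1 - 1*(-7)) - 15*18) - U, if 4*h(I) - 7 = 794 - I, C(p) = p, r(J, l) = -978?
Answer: 524851/1956 ≈ 268.33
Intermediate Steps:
Z = -978/2033 ≈ -0.48106
h(I) = 801/4 - I/4 (h(I) = 7/4 + (794 - I)/4 = 7/4 + (397/2 - I/4) = 801/4 - I/4)
U = -2033/978 (U = 1/(-978/2033) = -2033/978 ≈ -2.0787)
h((-1 - 1*(-7)) - 15*18) - U = (801/4 - ((-1 - 1*(-7)) - 15*18)/4) - 1*(-2033/978) = (801/4 - ((-1 + 7) - 270)/4) + 2033/978 = (801/4 - (6 - 270)/4) + 2033/978 = (801/4 - ¼*(-264)) + 2033/978 = (801/4 + 66) + 2033/978 = 1065/4 + 2033/978 = 524851/1956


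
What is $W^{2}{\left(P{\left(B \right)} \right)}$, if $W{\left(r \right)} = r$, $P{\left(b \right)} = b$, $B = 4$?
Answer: $16$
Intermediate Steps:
$W^{2}{\left(P{\left(B \right)} \right)} = 4^{2} = 16$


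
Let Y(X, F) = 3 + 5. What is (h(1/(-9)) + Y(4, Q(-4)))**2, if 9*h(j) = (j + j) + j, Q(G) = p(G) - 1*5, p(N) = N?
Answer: 46225/729 ≈ 63.409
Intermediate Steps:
Q(G) = -5 + G (Q(G) = G - 1*5 = G - 5 = -5 + G)
Y(X, F) = 8
h(j) = j/3 (h(j) = ((j + j) + j)/9 = (2*j + j)/9 = (3*j)/9 = j/3)
(h(1/(-9)) + Y(4, Q(-4)))**2 = ((1/3)/(-9) + 8)**2 = ((1/3)*(-1/9) + 8)**2 = (-1/27 + 8)**2 = (215/27)**2 = 46225/729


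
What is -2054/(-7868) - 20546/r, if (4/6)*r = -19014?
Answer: 110119031/112201614 ≈ 0.98144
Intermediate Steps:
r = -28521 (r = (3/2)*(-19014) = -28521)
-2054/(-7868) - 20546/r = -2054/(-7868) - 20546/(-28521) = -2054*(-1/7868) - 20546*(-1/28521) = 1027/3934 + 20546/28521 = 110119031/112201614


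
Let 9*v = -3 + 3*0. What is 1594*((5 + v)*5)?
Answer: 111580/3 ≈ 37193.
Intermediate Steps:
v = -⅓ (v = (-3 + 3*0)/9 = (-3 + 0)/9 = (⅑)*(-3) = -⅓ ≈ -0.33333)
1594*((5 + v)*5) = 1594*((5 - ⅓)*5) = 1594*((14/3)*5) = 1594*(70/3) = 111580/3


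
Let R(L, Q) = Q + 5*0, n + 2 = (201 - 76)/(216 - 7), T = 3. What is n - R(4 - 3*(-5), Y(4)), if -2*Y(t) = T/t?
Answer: -1717/1672 ≈ -1.0269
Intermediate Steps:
Y(t) = -3/(2*t)
n = -293/209 (n = -2 + (201 - 76)/(216 - 7) = -2 + 125/209 = -293/209 ≈ -1.4019)
R(L, Q) = Q (R(L, Q) = Q + 0 = Q)
n - R(4 - 3*(-5), Y(4)) = -293/209 - (-3)/(2*4) = -293/209 - 1*(-3/8) = -293/209 + 3/8 = -1717/1672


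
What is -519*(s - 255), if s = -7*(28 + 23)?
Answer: 317628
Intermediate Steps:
s = -357 (s = -7*51 = -357)
-519*(s - 255) = -519*(-357 - 255) = -519*(-612) = 317628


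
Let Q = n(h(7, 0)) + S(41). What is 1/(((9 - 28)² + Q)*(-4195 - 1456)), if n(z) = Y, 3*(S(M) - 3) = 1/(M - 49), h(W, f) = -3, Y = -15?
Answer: -24/47327125 ≈ -5.0711e-7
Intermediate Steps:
S(M) = 3 + 1/(3*(-49 + M)) (S(M) = 3 + 1/(3*(M - 49)) = 3 + 1/(3*(-49 + M)))
n(z) = -15
Q = -289/24 (Q = -15 + (-440 + 9*41)/(3*(-49 + 41)) = -15 + (⅓)*(-440 + 369)/(-8) = -15 + (⅓)*(-⅛)*(-71) = -15 + 71/24 = -289/24 ≈ -12.042)
1/(((9 - 28)² + Q)*(-4195 - 1456)) = 1/(((9 - 28)² - 289/24)*(-4195 - 1456)) = 1/(((-19)² - 289/24)*(-5651)) = 1/((361 - 289/24)*(-5651)) = 1/((8375/24)*(-5651)) = 1/(-47327125/24) = -24/47327125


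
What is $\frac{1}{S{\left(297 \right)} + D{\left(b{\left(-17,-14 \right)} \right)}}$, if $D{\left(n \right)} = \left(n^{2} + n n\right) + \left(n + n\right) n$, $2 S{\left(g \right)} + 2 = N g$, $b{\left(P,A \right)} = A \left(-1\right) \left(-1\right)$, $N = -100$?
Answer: $- \frac{1}{14067} \approx -7.1088 \cdot 10^{-5}$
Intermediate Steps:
$b{\left(P,A \right)} = A$ ($b{\left(P,A \right)} = - A \left(-1\right) = A$)
$S{\left(g \right)} = -1 - 50 g$ ($S{\left(g \right)} = -1 + \frac{\left(-100\right) g}{2} = -1 - 50 g$)
$D{\left(n \right)} = 4 n^{2}$ ($D{\left(n \right)} = \left(n^{2} + n^{2}\right) + 2 n n = 2 n^{2} + 2 n^{2} = 4 n^{2}$)
$\frac{1}{S{\left(297 \right)} + D{\left(b{\left(-17,-14 \right)} \right)}} = \frac{1}{\left(-1 - 14850\right) + 4 \left(-14\right)^{2}} = \frac{1}{\left(-1 - 14850\right) + 4 \cdot 196} = \frac{1}{-14851 + 784} = \frac{1}{-14067} = - \frac{1}{14067}$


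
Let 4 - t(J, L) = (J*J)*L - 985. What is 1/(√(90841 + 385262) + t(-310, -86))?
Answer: 54739/452450073118 - √476103/68319961040818 ≈ 1.2097e-7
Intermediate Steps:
t(J, L) = 989 - L*J² (t(J, L) = 4 - ((J*J)*L - 985) = 4 - (J²*L - 985) = 4 - (L*J² - 985) = 4 - (-985 + L*J²) = 4 + (985 - L*J²) = 989 - L*J²)
1/(√(90841 + 385262) + t(-310, -86)) = 1/(√(90841 + 385262) + (989 - 1*(-86)*(-310)²)) = 1/(√476103 + (989 - 1*(-86)*96100)) = 1/(√476103 + (989 + 8264600)) = 1/(√476103 + 8265589) = 1/(8265589 + √476103)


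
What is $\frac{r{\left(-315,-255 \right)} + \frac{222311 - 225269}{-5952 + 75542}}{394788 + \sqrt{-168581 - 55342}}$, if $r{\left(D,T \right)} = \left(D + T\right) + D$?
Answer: $- \frac{4052505926184}{1807690587875755} + \frac{10265018 i \sqrt{223923}}{1807690587875755} \approx -0.0022418 + 2.6871 \cdot 10^{-6} i$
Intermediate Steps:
$r{\left(D,T \right)} = T + 2 D$
$\frac{r{\left(-315,-255 \right)} + \frac{222311 - 225269}{-5952 + 75542}}{394788 + \sqrt{-168581 - 55342}} = \frac{\left(-255 + 2 \left(-315\right)\right) + \frac{222311 - 225269}{-5952 + 75542}}{394788 + \sqrt{-168581 - 55342}} = \frac{\left(-255 - 630\right) - \frac{2958}{69590}}{394788 + \sqrt{-223923}} = \frac{-885 - \frac{1479}{34795}}{394788 + i \sqrt{223923}} = - \frac{30795054}{34795 \left(394788 + i \sqrt{223923}\right)}$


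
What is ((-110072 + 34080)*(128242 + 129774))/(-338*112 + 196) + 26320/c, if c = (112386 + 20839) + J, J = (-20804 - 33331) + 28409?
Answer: 10753827603568/20655165 ≈ 5.2064e+5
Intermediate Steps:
J = -25726 (J = -54135 + 28409 = -25726)
c = 107499 (c = (112386 + 20839) - 25726 = 133225 - 25726 = 107499)
((-110072 + 34080)*(128242 + 129774))/(-338*112 + 196) + 26320/c = ((-110072 + 34080)*(128242 + 129774))/(-338*112 + 196) + 26320/107499 = (-75992*258016)/(-37856 + 196) + 26320*(1/107499) = -19607151872/(-37660) + 3760/15357 = -19607151872*(-1/37660) + 3760/15357 = 700255424/1345 + 3760/15357 = 10753827603568/20655165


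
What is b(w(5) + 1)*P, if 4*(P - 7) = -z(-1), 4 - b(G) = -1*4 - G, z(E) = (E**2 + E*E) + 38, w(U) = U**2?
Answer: -102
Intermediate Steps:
z(E) = 38 + 2*E**2 (z(E) = (E**2 + E**2) + 38 = 2*E**2 + 38 = 38 + 2*E**2)
b(G) = 8 + G (b(G) = 4 - (-1*4 - G) = 4 - (-4 - G) = 4 + (4 + G) = 8 + G)
P = -3 (P = 7 + (-(38 + 2*(-1)**2))/4 = 7 + (-(38 + 2*1))/4 = 7 + (-(38 + 2))/4 = 7 + (-1*40)/4 = 7 + (1/4)*(-40) = 7 - 10 = -3)
b(w(5) + 1)*P = (8 + (5**2 + 1))*(-3) = (8 + (25 + 1))*(-3) = (8 + 26)*(-3) = 34*(-3) = -102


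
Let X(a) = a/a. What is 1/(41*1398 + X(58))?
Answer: 1/57319 ≈ 1.7446e-5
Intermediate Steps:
X(a) = 1
1/(41*1398 + X(58)) = 1/(41*1398 + 1) = 1/(57318 + 1) = 1/57319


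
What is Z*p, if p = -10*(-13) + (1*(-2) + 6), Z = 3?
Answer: 402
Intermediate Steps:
p = 134 (p = 130 + (-2 + 6) = 130 + 4 = 134)
Z*p = 3*134 = 402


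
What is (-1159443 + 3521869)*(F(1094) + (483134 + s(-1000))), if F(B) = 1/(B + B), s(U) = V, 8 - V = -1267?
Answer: 1251952176541209/1094 ≈ 1.1444e+12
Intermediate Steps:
V = 1275 (V = 8 - 1*(-1267) = 8 + 1267 = 1275)
s(U) = 1275
F(B) = 1/(2*B)
(-1159443 + 3521869)*(F(1094) + (483134 + s(-1000))) = (-1159443 + 3521869)*((1/2)/1094 + (483134 + 1275)) = 2362426*((1/2)*(1/1094) + 484409) = 2362426*(1/2188 + 484409) = 2362426*(1059886893/2188) = 1251952176541209/1094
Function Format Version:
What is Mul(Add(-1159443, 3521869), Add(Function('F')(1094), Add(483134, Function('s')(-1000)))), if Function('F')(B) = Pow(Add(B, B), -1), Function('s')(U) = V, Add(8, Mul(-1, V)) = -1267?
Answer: Rational(1251952176541209, 1094) ≈ 1.1444e+12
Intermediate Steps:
V = 1275 (V = Add(8, Mul(-1, -1267)) = Add(8, 1267) = 1275)
Function('s')(U) = 1275
Function('F')(B) = Mul(Rational(1, 2), Pow(B, -1)) (Function('F')(B) = Pow(Mul(2, B), -1) = Mul(Rational(1, 2), Pow(B, -1)))
Mul(Add(-1159443, 3521869), Add(Function('F')(1094), Add(483134, Function('s')(-1000)))) = Mul(Add(-1159443, 3521869), Add(Mul(Rational(1, 2), Pow(1094, -1)), Add(483134, 1275))) = Mul(2362426, Add(Mul(Rational(1, 2), Rational(1, 1094)), 484409)) = Mul(2362426, Add(Rational(1, 2188), 484409)) = Mul(2362426, Rational(1059886893, 2188)) = Rational(1251952176541209, 1094)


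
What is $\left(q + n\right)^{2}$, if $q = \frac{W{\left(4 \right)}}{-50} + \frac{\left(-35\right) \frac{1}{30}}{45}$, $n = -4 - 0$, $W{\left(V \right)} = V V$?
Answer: $\frac{34421689}{1822500} \approx 18.887$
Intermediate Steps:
$W{\left(V \right)} = V^{2}$
$n = -4$ ($n = -4 + 0 = -4$)
$q = - \frac{467}{1350}$ ($q = \frac{4^{2}}{-50} + \frac{\left(-35\right) \frac{1}{30}}{45} = 16 \left(- \frac{1}{50}\right) + \left(-35\right) \frac{1}{30} \cdot \frac{1}{45} = - \frac{8}{25} - \frac{7}{270} = - \frac{467}{1350} \approx -0.34593$)
$\left(q + n\right)^{2} = \left(- \frac{467}{1350} - 4\right)^{2} = \left(- \frac{5867}{1350}\right)^{2} = \frac{34421689}{1822500}$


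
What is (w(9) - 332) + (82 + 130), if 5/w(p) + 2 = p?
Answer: -835/7 ≈ -119.29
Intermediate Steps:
w(p) = 5/(-2 + p)
(w(9) - 332) + (82 + 130) = (5/(-2 + 9) - 332) + (82 + 130) = (5/7 - 332) + 212 = -2319/7 + 212 = -835/7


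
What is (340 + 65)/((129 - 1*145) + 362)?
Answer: 405/346 ≈ 1.1705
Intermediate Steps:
(340 + 65)/((129 - 1*145) + 362) = 405/((129 - 145) + 362) = 405/(-16 + 362) = 405/346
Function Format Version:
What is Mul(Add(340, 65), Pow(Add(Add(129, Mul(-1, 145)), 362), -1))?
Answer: Rational(405, 346) ≈ 1.1705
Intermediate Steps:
Mul(Add(340, 65), Pow(Add(Add(129, Mul(-1, 145)), 362), -1)) = Mul(405, Pow(Add(Add(129, -145), 362), -1)) = Mul(405, Pow(Add(-16, 362), -1)) = Mul(405, Pow(346, -1)) = Mul(405, Rational(1, 346)) = Rational(405, 346)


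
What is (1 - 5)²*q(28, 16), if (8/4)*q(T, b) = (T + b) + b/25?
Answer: 8928/25 ≈ 357.12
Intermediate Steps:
q(T, b) = T/2 + 13*b/25 (q(T, b) = ((T + b) + b/25)/2 = (T + 26*b/25)/2 = T/2 + 13*b/25)
(1 - 5)²*q(28, 16) = (1 - 5)²*((½)*28 + (13/25)*16) = (-4)²*(14 + 208/25) = 16*(558/25) = 8928/25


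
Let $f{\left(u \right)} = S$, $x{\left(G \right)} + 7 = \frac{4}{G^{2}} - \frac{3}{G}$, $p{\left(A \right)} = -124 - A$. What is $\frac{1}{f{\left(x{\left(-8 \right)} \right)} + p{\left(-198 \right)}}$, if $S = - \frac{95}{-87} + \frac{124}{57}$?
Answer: $\frac{1653}{127723} \approx 0.012942$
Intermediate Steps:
$x{\left(G \right)} = -7 - \frac{3}{G} + \frac{4}{G^{2}}$ ($x{\left(G \right)} = -7 + \left(\frac{4}{G^{2}} - \frac{3}{G}\right) = -7 - \left(- \frac{4}{G^{2}} + \frac{3}{G}\right) = -7 - \frac{3}{G} + \frac{4}{G^{2}}$)
$S = \frac{5401}{1653}$ ($S = \left(-95\right) \left(- \frac{1}{87}\right) + 124 \cdot \frac{1}{57} = \frac{95}{87} + \frac{124}{57} = \frac{5401}{1653} \approx 3.2674$)
$f{\left(u \right)} = \frac{5401}{1653}$
$\frac{1}{f{\left(x{\left(-8 \right)} \right)} + p{\left(-198 \right)}} = \frac{1}{\frac{5401}{1653} - -74} = \frac{1}{\frac{5401}{1653} + \left(-124 + 198\right)} = \frac{1}{\frac{5401}{1653} + 74} = \frac{1}{\frac{127723}{1653}} = \frac{1653}{127723}$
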